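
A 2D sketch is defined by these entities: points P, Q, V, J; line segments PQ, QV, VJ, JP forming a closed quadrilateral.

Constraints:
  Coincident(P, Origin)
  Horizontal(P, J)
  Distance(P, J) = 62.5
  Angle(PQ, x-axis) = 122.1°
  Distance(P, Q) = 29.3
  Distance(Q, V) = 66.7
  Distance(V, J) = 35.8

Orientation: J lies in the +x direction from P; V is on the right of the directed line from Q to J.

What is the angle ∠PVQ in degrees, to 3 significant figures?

11.1°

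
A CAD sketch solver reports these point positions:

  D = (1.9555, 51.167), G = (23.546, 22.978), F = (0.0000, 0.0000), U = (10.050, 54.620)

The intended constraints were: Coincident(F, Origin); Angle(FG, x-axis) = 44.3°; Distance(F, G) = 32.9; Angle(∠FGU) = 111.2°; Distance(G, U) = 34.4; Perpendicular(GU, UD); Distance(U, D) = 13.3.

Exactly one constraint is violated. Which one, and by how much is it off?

Distance(U, D) = 13.3 — off by 4.50.

F = (0.00, 0.00) ✓; FG at 44.30° ✓; |FG| = 32.90 ✓; ∠FGU = 111.2° ✓; |GU| = 34.40 ✓; ∠(GU, UD) = 90.00° ✓; |UD| = 8.800 ✗.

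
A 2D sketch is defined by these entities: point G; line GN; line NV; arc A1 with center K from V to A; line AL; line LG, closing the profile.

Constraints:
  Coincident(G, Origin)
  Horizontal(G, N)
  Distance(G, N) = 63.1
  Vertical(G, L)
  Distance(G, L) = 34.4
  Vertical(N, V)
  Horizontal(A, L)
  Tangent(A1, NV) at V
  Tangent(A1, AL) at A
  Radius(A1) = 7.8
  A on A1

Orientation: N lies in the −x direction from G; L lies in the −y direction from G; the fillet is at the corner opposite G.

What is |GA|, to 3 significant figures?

65.1

G is at the origin; G and N share the same y with |GN| = 63.1 and N on the −x side, so N = (-63.1, 0.00). G and L share the same x with |GL| = 34.4 and L on the −y side, so L = (0.00, -34.4). The virtual corner opposite G is at (-63.1, -34.4). Since A1 is tangent to NV there, KV ⟂ NV and A1 meets AL tangentially, so KA is at right angles to AL, with radius 7.8, so the center K sits 7.8 in from both sides at K = (-55.3, -26.6). That places the tangent points at V = (-63.1, -26.6) on NV and A = (-55.3, -34.4) on AL. Then |GA| = |A − G| = 65.1.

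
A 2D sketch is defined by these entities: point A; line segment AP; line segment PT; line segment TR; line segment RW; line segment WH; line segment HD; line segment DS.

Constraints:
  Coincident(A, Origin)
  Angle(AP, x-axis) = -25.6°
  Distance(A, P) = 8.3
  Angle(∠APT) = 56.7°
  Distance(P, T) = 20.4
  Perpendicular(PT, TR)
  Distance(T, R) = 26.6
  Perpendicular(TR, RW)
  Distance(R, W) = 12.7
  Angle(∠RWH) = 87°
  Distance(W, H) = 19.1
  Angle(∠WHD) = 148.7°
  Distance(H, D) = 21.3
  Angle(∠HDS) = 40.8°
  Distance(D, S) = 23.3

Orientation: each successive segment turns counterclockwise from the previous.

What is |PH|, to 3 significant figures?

11.5

TR is perpendicular to RW, so RW runs at -82.3°; with |RW| = 12.7, W = (-19.9, 0.480). ∠RWH = 87.0° gives WH at 10.7° from the x-axis; with |WH| = 19.1, H = (-1.14, 4.03). Then |PH| = |H − P| = 11.5.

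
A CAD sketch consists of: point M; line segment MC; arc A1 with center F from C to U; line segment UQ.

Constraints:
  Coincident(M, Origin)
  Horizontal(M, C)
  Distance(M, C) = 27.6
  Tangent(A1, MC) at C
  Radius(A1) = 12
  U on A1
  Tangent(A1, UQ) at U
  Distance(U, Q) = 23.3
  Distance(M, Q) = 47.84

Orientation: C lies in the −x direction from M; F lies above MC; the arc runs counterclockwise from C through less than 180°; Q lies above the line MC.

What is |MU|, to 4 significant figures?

24.89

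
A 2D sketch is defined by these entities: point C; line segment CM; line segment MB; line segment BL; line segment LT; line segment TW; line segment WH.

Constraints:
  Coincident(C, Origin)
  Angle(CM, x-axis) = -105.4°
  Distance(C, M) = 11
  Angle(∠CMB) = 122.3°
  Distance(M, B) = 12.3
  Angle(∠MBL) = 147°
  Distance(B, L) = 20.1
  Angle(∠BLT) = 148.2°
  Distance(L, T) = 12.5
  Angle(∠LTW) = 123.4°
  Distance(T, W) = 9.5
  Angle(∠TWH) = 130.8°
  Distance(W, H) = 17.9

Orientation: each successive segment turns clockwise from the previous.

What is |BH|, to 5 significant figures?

33.293

C is at the origin; CM runs at -105.4° with length 11.0, so M = (-2.9211, -10.605). ∠CMB = 122.3° gives MB at -163.10° from the x-axis; with |MB| = 12.3, B = (-14.690, -14.181). ∠MBL = 147.0° gives BL at 163.90° from the x-axis; with |BL| = 20.1, L = (-34.002, -8.6067). ∠BLT = 148.2° gives LT at 132.10° from the x-axis; with |LT| = 12.5, T = (-42.382, 0.66804). ∠LTW = 123.4° gives TW at 75.500° from the x-axis; with |TW| = 9.5, W = (-40.003, 9.8654). ∠TWH = 130.8° gives WH at 26.300° from the x-axis; with |WH| = 17.9, H = (-23.956, 17.796). Then |BH| = |H − B| = 33.293.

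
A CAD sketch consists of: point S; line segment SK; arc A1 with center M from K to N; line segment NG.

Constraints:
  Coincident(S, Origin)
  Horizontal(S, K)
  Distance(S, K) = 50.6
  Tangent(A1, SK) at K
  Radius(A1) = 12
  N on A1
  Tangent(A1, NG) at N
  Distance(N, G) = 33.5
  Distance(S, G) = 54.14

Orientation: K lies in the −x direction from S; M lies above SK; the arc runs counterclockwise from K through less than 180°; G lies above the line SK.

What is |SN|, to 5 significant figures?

40.031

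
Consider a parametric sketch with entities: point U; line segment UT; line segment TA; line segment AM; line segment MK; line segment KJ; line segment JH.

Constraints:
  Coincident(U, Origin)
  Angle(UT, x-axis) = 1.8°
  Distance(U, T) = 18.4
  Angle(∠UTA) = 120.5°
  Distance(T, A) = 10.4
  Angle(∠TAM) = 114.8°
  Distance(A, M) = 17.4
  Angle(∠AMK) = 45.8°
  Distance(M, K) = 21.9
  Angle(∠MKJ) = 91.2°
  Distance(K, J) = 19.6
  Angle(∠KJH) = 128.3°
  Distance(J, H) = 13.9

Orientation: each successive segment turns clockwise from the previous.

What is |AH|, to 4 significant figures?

15.97

∠MKJ = 91.2° gives KJ at 14.10° from the x-axis; with |KJ| = 19.6, J = (28.62, 3.300). ∠KJH = 128.3° gives JH at -37.60° from the x-axis; with |JH| = 13.9, H = (39.63, -5.181). Then |AH| = |H − A| = 15.97.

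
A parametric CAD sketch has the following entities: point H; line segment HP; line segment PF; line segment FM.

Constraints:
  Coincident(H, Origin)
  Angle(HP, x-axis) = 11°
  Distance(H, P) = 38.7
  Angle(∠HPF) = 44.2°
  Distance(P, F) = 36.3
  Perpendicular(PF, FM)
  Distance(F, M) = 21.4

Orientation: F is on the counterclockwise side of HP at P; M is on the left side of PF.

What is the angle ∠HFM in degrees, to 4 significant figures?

17.59°

∠HPF = 44.2°, so PF runs at 11.0° + (180° − 44.2°) = 146.8° from the x-axis; with |PF| = 36.3, F = P + 36.3·(cos 146.8°, sin 146.8°) = (7.614, 27.26). The perpendicularity gives FM at right angles to PF; with |FM| = 21.4 on the left of PF, M = F + 21.4·(-0.5476, -0.8368) = (-4.103, 9.354). Then cos ∠HFM = FH·FM / (|FH||FM|), giving 17.59°.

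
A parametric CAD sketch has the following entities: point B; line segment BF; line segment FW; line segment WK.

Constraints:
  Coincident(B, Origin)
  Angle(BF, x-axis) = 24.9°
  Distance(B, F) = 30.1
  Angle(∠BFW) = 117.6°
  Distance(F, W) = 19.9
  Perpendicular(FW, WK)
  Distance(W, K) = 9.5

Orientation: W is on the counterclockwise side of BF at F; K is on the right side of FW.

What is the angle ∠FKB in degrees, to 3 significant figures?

21.4°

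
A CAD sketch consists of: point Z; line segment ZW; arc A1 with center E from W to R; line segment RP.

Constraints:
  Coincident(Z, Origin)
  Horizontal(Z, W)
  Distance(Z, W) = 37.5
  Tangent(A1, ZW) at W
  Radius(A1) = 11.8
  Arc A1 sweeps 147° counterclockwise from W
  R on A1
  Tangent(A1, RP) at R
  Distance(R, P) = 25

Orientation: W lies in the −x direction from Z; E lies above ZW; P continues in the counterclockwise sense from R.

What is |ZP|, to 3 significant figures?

62.9

Z is at the origin; Z and W share the same y with |ZW| = 37.5 and W on the −x side, so W = (-37.5, 0.00). A1 meets ZW tangentially, so EW is at right angles to ZW, so E = W + (0, 11.8) = (-37.5, 11.8). On A1, W sits at bearing -90° from E; a 147° counterclockwise sweep puts R at bearing 57°, so R = E + 11.8·(cos 57°, sin 57°) = (-31.1, 21.7). The tangent condition forces ER to be normal to RP, so RP runs along (−sin 57°, cos 57°); with |RP| = 25.0, P = (-52.0, 35.3). Then |ZP| = |P − Z| = 62.9.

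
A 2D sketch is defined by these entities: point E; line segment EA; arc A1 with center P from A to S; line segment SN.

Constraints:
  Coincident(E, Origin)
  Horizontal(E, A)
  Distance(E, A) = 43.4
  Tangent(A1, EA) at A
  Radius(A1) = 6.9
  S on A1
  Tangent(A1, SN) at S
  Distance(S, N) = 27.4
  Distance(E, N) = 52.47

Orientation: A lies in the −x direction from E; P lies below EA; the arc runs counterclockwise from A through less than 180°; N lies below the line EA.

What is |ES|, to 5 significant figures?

50.678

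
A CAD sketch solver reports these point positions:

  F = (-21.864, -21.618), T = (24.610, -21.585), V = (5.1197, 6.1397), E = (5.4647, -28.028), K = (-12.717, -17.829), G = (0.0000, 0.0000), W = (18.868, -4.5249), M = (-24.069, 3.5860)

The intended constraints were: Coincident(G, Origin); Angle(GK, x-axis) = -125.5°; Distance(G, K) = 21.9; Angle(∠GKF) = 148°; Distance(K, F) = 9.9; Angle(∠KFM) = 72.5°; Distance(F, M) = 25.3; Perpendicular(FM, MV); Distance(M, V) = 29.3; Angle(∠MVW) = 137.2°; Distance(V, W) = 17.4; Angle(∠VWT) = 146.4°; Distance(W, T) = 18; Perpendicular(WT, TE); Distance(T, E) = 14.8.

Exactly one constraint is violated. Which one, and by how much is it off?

Distance(T, E) = 14.8 — off by 5.40.

G = (0.00, 0.00) ✓; GK at -125.5° ✓; |GK| = 21.90 ✓; ∠GKF = 148.0° ✓; |KF| = 9.901 ✓; ∠KFM = 72.50° ✓; |FM| = 25.30 ✓; ∠(FM, MV) = 90.00° ✓; |MV| = 29.30 ✓; ∠MVW = 137.2° ✓; |VW| = 17.40 ✓; ∠VWT = 146.4° ✓; |WT| = 18.00 ✓; ∠(WT, TE) = 90.00° ✓; |TE| = 20.20 ✗.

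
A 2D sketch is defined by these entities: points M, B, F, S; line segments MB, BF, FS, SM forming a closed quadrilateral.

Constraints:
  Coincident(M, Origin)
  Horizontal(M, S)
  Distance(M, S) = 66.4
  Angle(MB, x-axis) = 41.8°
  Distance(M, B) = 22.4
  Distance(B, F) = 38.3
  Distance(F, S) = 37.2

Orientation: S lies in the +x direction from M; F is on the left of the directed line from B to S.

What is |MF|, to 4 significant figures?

60.35

Checks: |BF| = 38.30 ✓; |FS| = 37.20 ✓.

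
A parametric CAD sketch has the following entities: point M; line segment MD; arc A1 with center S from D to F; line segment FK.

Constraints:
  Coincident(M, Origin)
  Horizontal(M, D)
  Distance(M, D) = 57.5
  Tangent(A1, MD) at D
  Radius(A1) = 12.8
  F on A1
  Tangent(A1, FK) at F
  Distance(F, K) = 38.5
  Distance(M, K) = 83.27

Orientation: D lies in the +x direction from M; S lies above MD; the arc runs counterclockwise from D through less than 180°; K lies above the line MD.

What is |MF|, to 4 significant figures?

71.68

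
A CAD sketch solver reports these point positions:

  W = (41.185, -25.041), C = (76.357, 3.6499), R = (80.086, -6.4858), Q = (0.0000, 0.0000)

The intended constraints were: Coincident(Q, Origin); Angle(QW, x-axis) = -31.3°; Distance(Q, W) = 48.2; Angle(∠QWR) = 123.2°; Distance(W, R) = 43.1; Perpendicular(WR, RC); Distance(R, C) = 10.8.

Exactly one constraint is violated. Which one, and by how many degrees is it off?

Perpendicular(WR, RC) — off by 5.30°.

Q = (0.00, 0.00) ✓; QW at -31.30° ✓; |QW| = 48.20 ✓; ∠QWR = 123.2° ✓; |WR| = 43.10 ✓; ∠(WR, RC) = 84.70° ✗; |RC| = 10.80 ✓.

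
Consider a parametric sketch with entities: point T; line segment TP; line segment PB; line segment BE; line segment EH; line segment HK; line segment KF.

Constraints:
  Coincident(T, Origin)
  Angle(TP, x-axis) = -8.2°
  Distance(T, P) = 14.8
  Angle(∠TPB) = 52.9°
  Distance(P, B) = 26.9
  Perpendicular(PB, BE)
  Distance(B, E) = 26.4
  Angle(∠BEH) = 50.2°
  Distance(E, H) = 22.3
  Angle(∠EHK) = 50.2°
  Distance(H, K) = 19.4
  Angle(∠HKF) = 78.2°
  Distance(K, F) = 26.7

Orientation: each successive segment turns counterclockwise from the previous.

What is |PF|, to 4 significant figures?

45.19

T is at the origin; TP runs at -8.2° with length 14.8, so P = (14.65, -2.111). ∠TPB = 52.9° gives PB at 118.9° from the x-axis; with |PB| = 26.9, B = (1.648, 21.44). PB ⟂ BE, so BE runs at -151.1°; with |BE| = 26.4, E = (-21.46, 8.680). ∠BEH = 50.2° gives EH at -21.30° from the x-axis; with |EH| = 22.3, H = (-0.6872, 0.5799). ∠EHK = 50.2° gives HK at 108.5° from the x-axis; with |HK| = 19.4, K = (-6.843, 18.98). ∠HKF = 78.2° gives KF at -149.7° from the x-axis; with |KF| = 26.7, F = (-29.90, 5.507). Then |PF| = |F − P| = 45.19.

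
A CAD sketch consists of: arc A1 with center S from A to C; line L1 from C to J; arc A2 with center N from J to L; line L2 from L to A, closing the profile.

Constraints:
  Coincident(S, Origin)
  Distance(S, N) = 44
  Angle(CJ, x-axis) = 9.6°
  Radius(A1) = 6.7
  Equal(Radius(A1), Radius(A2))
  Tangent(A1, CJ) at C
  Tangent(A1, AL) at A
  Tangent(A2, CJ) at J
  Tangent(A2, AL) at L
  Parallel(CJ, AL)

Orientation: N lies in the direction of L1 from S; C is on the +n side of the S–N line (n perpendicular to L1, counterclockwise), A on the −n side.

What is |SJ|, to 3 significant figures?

44.5

The slot axis is L1's direction at 9.6°, so u = (cos 9.6°, sin 9.6°) = (0.986, 0.167) and n = (−sin 9.6°, cos 9.6°) = (-0.167, 0.986). S is at the origin and N lies 44.0 along u from S, so N = 44.0·u = (43.4, 7.34). Tangency of A1 to both parallel lines with radius 6.7 puts C and A at S ± 6.7·n: C = (-1.12, 6.61), A = (1.12, -6.61). Equal radii place J and L the same way about N: J = N + 6.7·n = (42.3, 13.9), L = N − 6.7·n = (44.5, 0.732). Then |SJ| = |J − S| = 44.5.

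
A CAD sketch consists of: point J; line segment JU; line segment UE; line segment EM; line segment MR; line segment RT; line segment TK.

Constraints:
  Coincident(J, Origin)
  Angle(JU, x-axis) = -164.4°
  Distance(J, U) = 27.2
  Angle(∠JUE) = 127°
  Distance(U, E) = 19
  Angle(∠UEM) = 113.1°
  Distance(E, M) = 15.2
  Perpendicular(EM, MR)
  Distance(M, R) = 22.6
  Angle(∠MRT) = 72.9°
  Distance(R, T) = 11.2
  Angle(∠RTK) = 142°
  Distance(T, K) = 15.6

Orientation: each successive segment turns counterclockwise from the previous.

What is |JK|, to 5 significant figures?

36.115

J is at the origin; JU runs at -164.4° with length 27.2, so U = (-26.198, -7.3146). ∠JUE = 127.0° gives UE at -111.40° from the x-axis; with |UE| = 19.0, E = (-33.131, -25.005). ∠UEM = 113.1° gives EM at -44.500° from the x-axis; with |EM| = 15.2, M = (-22.289, -35.659). EM ⟂ MR, so MR runs at 45.500°; with |MR| = 22.6, R = (-6.4487, -19.539). ∠MRT = 72.9° gives RT at 152.60° from the x-axis; with |RT| = 11.2, T = (-16.392, -14.385). ∠RTK = 142.0° gives TK at -169.40° from the x-axis; with |TK| = 15.6, K = (-31.726, -17.254). Then |JK| = |K − J| = 36.115.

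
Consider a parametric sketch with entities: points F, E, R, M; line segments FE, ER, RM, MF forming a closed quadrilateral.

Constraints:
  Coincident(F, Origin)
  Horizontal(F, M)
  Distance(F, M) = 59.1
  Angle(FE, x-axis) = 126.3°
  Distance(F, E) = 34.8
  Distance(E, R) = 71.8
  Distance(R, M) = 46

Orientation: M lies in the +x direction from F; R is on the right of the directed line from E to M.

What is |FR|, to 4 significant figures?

37.02

Checks: |ER| = 71.80 ✓; |RM| = 46.00 ✓.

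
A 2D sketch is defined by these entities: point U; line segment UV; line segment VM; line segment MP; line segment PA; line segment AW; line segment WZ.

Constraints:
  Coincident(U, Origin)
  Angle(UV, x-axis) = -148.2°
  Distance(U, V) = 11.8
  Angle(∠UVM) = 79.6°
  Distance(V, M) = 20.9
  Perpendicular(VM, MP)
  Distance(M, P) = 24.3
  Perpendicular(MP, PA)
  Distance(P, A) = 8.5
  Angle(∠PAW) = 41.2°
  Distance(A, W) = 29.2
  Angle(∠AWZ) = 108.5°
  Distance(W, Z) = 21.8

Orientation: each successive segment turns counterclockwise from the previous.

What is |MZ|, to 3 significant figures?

36.1

U is at the origin; UV runs at -148.2° with length 11.8, so V = (-10.0, -6.22). ∠UVM = 79.6° gives VM at -47.8° from the x-axis; with |VM| = 20.9, M = (4.01, -21.7). VM ⟂ MP, so MP runs at 42.2°; with |MP| = 24.3, P = (22.0, -5.38). MP is perpendicular to PA, so PA runs at 132°; with |PA| = 8.5, A = (16.3, 0.919). ∠PAW = 41.2° gives AW at -89.0° from the x-axis; with |AW| = 29.2, W = (16.8, -28.3). ∠AWZ = 108.5° gives WZ at -17.5° from the x-axis; with |WZ| = 21.8, Z = (37.6, -34.8). Then |MZ| = |Z − M| = 36.1.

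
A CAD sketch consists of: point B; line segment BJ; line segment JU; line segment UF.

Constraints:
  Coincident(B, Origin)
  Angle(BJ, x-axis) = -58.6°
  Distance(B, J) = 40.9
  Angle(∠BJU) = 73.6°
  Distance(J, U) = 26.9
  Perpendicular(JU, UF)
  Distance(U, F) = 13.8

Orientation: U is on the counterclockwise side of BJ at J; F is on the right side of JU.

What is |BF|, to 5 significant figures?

55.213

B is at the origin; BJ runs at -58.6° with length 40.9, so J = 40.9·(cos -58.6°, sin -58.6°) = (21.309, -34.910). ∠BJU = 73.6°, so JU runs at -58.6° + (180° − 73.6°) = 47.800° from the x-axis; with |JU| = 26.9, U = J + 26.9·(cos 47.800°, sin 47.800°) = (39.379, -14.983). JU ⟂ UF; with |UF| = 13.8 on the right of JU, F = U + 13.8·(0.74080, -0.67172) = (49.602, -24.252). Then |BF| = |F − B| = 55.213.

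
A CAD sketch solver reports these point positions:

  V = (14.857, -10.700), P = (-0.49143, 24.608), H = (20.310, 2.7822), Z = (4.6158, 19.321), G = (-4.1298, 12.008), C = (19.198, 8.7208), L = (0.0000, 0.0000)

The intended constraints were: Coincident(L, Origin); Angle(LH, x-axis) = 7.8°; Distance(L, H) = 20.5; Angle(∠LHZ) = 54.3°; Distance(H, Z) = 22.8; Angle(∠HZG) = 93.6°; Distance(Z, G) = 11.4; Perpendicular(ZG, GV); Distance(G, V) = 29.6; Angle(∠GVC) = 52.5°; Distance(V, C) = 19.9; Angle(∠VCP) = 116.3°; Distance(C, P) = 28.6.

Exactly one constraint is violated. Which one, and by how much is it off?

Distance(C, P) = 28.6 — off by 3.30.

L = (0.00, 0.00) ✓; LH at 7.800° ✓; |LH| = 20.50 ✓; ∠LHZ = 54.30° ✓; |HZ| = 22.80 ✓; ∠HZG = 93.60° ✓; |ZG| = 11.40 ✓; ∠(ZG, GV) = 90.00° ✓; |GV| = 29.60 ✓; ∠GVC = 52.50° ✓; |VC| = 19.90 ✓; ∠VCP = 116.3° ✓; |CP| = 25.30 ✗.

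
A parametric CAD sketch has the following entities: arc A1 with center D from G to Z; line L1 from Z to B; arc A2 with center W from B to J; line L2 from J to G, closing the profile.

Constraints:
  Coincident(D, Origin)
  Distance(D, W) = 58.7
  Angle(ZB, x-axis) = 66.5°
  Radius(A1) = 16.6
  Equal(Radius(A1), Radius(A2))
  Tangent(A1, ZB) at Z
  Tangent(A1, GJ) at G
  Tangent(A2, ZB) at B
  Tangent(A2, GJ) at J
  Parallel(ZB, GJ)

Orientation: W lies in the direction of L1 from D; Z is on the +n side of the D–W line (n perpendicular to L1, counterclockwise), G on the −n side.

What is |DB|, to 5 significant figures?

61.002

The slot axis is L1's direction at 66.5°, so u = (cos 66.5°, sin 66.5°) = (0.39875, 0.91706) and n = (−sin 66.5°, cos 66.5°) = (-0.91706, 0.39875). D is at the origin and W lies 58.7 along u from D, so W = 58.7·u = (23.407, 53.831). Tangency of A1 to both parallel lines with radius 16.6 puts Z and G at D ± 16.6·n: Z = (-15.223, 6.6192), G = (15.223, -6.6192). Equal radii place B and J the same way about W: B = W + 16.6·n = (8.1834, 60.451), J = W − 16.6·n = (38.630, 47.212). Then |DB| = |B − D| = 61.002.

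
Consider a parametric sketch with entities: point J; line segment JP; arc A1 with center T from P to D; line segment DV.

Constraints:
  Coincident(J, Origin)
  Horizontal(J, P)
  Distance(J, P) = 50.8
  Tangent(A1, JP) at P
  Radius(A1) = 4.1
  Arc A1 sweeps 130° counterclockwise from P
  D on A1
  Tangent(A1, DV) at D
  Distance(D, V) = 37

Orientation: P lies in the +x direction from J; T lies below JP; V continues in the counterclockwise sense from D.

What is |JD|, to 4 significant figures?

48.13

A1 meets JP tangentially, so TP is at right angles to JP, so T = P + (0, -4.1) = (50.80, -4.100). On A1, P sits at bearing 90° from T; a 130° counterclockwise sweep puts D at bearing 220°, so D = T + 4.1·(cos 220°, sin 220°) = (47.66, -6.735). Then |JD| = |D − J| = 48.13.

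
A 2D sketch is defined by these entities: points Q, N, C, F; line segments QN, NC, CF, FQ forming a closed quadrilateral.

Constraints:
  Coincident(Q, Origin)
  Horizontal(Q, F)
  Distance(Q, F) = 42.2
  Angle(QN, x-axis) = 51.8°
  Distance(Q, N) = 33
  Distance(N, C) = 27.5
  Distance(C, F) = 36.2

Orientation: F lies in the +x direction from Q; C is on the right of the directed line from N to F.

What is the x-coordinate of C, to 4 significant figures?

6.084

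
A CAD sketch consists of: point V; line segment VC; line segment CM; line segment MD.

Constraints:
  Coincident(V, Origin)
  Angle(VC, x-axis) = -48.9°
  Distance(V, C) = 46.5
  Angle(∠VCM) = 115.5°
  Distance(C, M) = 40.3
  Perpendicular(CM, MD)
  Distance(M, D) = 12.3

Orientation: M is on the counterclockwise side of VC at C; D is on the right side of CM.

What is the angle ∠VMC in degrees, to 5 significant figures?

34.830°

V is at the origin; VC runs at -48.9° with length 46.5, so C = 46.5·(cos -48.9°, sin -48.9°) = (30.568, -35.041). ∠VCM = 115.5°, so CM runs at -48.9° + (180° − 115.5°) = 15.600° from the x-axis; with |CM| = 40.3, M = C + 40.3·(cos 15.600°, sin 15.600°) = (69.383, -24.203). Then cos ∠VMC = MV·MC / (|MV||MC|), giving 34.830°.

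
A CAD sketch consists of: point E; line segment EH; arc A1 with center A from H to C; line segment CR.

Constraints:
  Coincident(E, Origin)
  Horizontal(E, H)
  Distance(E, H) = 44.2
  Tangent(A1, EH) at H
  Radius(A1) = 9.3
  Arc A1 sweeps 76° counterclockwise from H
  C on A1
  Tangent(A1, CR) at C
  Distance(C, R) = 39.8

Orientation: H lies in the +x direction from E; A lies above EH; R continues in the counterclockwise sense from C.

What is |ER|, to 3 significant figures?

77.7

E is at the origin; EH is horizontal with |EH| = 44.2 and H on the +x side, so H = (44.2, 0.00). Since A1 is tangent to EH there, AH ⟂ EH, so A = H + (0, 9.3) = (44.2, 9.30). On A1, H sits at bearing -90° from A; a 76° counterclockwise sweep puts C at bearing -14°, so C = A + 9.3·(cos -14°, sin -14°) = (53.2, 7.05). Tangency of A1 to CR means the radius AC is perpendicular to CR, so CR runs along (−sin -14°, cos -14°); with |CR| = 39.8, R = (62.9, 45.7). Then |ER| = |R − E| = 77.7.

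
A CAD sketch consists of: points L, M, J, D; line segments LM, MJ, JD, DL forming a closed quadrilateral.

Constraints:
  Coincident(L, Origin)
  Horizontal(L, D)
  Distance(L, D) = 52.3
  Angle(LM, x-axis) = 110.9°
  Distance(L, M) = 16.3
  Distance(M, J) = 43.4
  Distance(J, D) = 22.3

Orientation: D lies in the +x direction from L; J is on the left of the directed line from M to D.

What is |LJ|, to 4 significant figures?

41.12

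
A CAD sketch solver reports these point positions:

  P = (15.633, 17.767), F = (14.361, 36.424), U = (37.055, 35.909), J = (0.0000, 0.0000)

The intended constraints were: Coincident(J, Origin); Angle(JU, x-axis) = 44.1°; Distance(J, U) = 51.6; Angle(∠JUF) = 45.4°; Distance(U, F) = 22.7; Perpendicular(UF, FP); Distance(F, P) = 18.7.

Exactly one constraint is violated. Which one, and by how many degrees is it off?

Perpendicular(UF, FP) — off by 5.20°.

J = (0.00, 0.00) ✓; JU at 44.10° ✓; |JU| = 51.60 ✓; ∠JUF = 45.40° ✓; |UF| = 22.70 ✓; ∠(UF, FP) = 95.20° ✗; |FP| = 18.70 ✓.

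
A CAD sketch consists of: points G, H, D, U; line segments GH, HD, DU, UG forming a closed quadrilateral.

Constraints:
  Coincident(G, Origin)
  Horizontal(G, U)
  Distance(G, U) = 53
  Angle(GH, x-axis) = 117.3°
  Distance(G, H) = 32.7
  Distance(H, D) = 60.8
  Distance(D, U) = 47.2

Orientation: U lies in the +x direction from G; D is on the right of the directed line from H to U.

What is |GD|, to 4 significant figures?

28.10

Checks: |GU| = 53.00 ✓; |GH| = 32.70 ✓; |HD| = 60.80 ✓; |DU| = 47.20 ✓.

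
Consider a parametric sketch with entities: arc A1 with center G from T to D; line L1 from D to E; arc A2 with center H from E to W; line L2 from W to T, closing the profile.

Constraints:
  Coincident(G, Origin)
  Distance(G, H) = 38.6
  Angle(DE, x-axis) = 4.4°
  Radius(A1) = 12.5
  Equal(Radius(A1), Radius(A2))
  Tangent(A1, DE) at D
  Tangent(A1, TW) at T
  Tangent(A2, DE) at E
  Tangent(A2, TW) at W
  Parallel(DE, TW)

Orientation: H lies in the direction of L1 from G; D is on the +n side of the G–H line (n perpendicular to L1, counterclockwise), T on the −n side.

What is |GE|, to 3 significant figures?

40.6

The slot axis is L1's direction at 4.4°, so u = (cos 4.4°, sin 4.4°) = (0.997, 0.0767) and n = (−sin 4.4°, cos 4.4°) = (-0.0767, 0.997). G is at the origin and H lies 38.6 along u from G, so H = 38.6·u = (38.5, 2.96). Tangency of A1 to both parallel lines with radius 12.5 puts D and T at G ± 12.5·n: D = (-0.959, 12.5), T = (0.959, -12.5). Equal radii place E and W the same way about H: E = H + 12.5·n = (37.5, 15.4), W = H − 12.5·n = (39.4, -9.50). Then |GE| = |E − G| = 40.6.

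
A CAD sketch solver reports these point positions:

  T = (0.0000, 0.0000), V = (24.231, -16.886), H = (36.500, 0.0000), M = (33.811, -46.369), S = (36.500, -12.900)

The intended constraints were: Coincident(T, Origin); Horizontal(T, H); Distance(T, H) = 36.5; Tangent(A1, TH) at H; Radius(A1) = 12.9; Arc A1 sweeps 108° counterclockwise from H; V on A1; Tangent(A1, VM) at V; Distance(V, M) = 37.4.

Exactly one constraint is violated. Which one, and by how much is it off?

Distance(V, M) = 37.4 — off by 6.40.

T = (0.00, 0.00) ✓; T.y = 0.00, H.y = 0.00 ✓; |TH| = 36.50 ✓; ∠(SH, HT) = 90.00° ✓; |SH| = 12.90 ✓; bearing(S→V) − bearing(S→H) = 108.0° ✓; |SV| = 12.90 ✓; ∠(SV, VM) = 90.00° ✓; |VM| = 31.00 ✗.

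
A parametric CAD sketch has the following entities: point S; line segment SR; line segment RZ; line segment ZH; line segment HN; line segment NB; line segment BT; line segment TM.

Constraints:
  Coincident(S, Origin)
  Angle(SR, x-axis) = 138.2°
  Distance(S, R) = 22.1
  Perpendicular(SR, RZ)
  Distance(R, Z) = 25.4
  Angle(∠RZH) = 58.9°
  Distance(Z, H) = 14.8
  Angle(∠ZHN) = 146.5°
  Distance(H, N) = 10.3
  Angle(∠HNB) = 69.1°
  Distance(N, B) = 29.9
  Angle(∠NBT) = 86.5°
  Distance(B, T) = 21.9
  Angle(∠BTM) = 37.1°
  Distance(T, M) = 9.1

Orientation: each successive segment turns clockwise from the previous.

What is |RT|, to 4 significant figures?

30.91

∠HNB = 69.1° gives NB at 142.7° from the x-axis; with |NB| = 29.9, B = (-21.89, 27.76). ∠NBT = 86.5° gives BT at 49.20° from the x-axis; with |BT| = 21.9, T = (-7.576, 44.34). Then |RT| = |T − R| = 30.91.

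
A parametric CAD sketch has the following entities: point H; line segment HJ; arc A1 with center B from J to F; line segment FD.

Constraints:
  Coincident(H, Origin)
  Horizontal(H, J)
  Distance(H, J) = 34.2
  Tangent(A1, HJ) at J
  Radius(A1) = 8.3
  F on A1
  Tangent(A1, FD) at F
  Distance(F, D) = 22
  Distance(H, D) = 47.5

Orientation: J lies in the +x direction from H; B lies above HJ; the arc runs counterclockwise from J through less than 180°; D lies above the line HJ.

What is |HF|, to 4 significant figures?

43.47

H is at the origin; HJ is horizontal with |HJ| = 34.2 and J on the +x side, so J = (34.20, 0.000). Since A1 is tangent to HJ there, BJ ⟂ HJ, so B = J + (0, 8.3) = (34.20, 8.300). Since BF ⟂ FD (tangency), |BD| = √(8.3² + 22.0²) = 23.51 regardless of where F sits on A1. So D lies on both circle(H, 47.5) and circle(B, 23.51); the above-HJ intersection is D = (35.30, 31.79). F is the foot of the tangent from D: F = (42.09, 10.86).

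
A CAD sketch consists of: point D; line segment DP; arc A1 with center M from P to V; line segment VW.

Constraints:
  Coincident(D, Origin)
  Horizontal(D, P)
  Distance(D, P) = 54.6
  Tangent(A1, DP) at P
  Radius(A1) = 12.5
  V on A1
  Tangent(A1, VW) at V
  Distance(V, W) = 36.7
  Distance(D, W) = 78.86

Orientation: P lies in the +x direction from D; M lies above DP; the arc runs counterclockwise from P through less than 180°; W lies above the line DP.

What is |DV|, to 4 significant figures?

68.50

Checks: |MV| = 12.50 ✓; ∠(MV, VW) = 90.00° ✓; |VW| = 36.70 ✓; |DW| = 78.86 ✓.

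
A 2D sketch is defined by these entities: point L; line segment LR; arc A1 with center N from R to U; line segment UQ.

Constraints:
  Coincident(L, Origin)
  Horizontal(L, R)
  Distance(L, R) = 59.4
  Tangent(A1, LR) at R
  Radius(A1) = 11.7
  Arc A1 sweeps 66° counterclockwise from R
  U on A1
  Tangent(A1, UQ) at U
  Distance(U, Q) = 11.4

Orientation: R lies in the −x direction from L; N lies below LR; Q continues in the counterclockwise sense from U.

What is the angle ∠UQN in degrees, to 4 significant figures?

45.74°

On A1, R sits at bearing 90° from N; a 66° counterclockwise sweep puts U at bearing 156°, so U = N + 11.7·(cos 156°, sin 156°) = (-70.09, -6.941). Since A1 is tangent to UQ there, NU ⟂ UQ, so UQ runs along (−sin 156°, cos 156°); with |UQ| = 11.4, Q = (-74.73, -17.36). Then cos ∠UQN = QU·QN / (|QU||QN|), giving 45.74°.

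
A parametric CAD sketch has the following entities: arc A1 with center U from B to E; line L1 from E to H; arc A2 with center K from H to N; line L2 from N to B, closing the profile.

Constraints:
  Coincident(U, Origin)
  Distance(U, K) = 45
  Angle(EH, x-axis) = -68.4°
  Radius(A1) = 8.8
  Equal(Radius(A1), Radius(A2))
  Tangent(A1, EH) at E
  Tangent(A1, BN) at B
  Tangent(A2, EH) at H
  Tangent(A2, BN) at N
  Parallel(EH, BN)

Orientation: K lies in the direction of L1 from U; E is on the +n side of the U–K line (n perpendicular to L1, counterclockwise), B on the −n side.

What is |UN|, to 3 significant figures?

45.9

The slot axis is L1's direction at -68.4°, so u = (cos -68.4°, sin -68.4°) = (0.368, -0.930) and n = (−sin -68.4°, cos -68.4°) = (0.930, 0.368). U is at the origin and K lies 45.0 along u from U, so K = 45.0·u = (16.6, -41.8). Tangency of A1 to both parallel lines with radius 8.8 puts E and B at U ± 8.8·n: E = (8.18, 3.24), B = (-8.18, -3.24). Equal radii place H and N the same way about K: H = K + 8.8·n = (24.7, -38.6), N = K − 8.8·n = (8.38, -45.1). Then |UN| = |N − U| = 45.9.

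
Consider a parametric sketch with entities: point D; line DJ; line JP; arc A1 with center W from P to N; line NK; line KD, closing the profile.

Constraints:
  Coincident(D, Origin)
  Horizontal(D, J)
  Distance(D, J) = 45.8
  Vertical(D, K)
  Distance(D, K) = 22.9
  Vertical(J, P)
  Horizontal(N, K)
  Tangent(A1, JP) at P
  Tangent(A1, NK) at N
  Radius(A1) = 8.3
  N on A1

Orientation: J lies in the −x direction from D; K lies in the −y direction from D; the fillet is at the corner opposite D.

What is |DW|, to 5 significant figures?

40.242

D is at the origin; D and J share the same y with |DJ| = 45.8 and J on the −x side, so J = (-45.800, 0.0000). DK is vertical with |DK| = 22.9 and K on the −y side, so K = (0.0000, -22.900). The virtual corner opposite D is at (-45.800, -22.900). A1 meets JP tangentially, so WP is at right angles to JP and A1 meets NK tangentially, so WN is at right angles to NK, with radius 8.3, so the center W sits 8.3 in from both sides at W = (-37.500, -14.600). Then |DW| = |W − D| = 40.242.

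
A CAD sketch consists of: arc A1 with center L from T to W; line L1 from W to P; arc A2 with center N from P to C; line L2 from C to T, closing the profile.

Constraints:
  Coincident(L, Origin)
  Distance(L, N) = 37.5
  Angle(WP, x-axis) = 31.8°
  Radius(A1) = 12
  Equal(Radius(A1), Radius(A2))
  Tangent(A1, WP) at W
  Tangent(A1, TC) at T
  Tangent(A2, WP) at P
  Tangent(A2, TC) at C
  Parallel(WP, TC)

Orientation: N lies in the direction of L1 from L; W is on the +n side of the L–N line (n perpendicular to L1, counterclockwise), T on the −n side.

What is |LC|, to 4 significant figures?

39.37

The slot axis is L1's direction at 31.8°, so u = (cos 31.8°, sin 31.8°) = (0.8499, 0.5270) and n = (−sin 31.8°, cos 31.8°) = (-0.5270, 0.8499). L is at the origin and N lies 37.5 along u from L, so N = 37.5·u = (31.87, 19.76). Tangency of A1 to both parallel lines with radius 12.0 puts W and T at L ± 12.0·n: W = (-6.323, 10.20), T = (6.323, -10.20). Equal radii place P and C the same way about N: P = N + 12.0·n = (25.55, 29.96), C = N − 12.0·n = (38.19, 9.562). Then |LC| = |C − L| = 39.37.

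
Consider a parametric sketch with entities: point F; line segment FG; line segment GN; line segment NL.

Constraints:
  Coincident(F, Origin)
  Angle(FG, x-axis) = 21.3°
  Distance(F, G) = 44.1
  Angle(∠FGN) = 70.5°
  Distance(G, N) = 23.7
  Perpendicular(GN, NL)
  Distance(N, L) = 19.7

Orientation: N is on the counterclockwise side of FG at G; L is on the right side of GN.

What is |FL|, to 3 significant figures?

61.9

∠FGN = 70.5°, so GN runs at 21.3° + (180° − 70.5°) = 131° from the x-axis; with |GN| = 23.7, N = G + 23.7·(cos 131°, sin 131°) = (25.6, 34.0). The perpendicularity gives NL at right angles to GN; with |NL| = 19.7 on the right of GN, L = N + 19.7·(0.757, 0.653) = (40.5, 46.8). Then |FL| = |L − F| = 61.9.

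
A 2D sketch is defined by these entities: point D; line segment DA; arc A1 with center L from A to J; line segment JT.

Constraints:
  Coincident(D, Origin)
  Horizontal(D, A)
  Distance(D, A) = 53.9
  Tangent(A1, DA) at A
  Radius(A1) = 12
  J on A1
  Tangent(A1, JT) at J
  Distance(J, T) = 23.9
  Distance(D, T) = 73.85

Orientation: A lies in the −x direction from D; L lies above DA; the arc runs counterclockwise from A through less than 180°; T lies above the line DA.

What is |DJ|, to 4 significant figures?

50.61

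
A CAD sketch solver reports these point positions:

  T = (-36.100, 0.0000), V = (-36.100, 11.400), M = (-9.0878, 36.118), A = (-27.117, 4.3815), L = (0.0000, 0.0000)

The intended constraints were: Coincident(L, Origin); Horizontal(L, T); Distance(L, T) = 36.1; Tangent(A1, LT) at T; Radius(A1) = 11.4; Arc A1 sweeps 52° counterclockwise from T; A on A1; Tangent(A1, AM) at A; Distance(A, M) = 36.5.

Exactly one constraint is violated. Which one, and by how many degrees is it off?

Tangent(A1, AM) at A — off by 8.40°.

L = (0.00, 0.00) ✓; L.y = 0.00, T.y = 0.00 ✓; |LT| = 36.10 ✓; ∠(VT, TL) = 90.00° ✓; |VT| = 11.40 ✓; bearing(V→A) − bearing(V→T) = 52.00° ✓; |VA| = 11.40 ✓; ∠(VA, AM) = 81.60° ✗; |AM| = 36.50 ✓.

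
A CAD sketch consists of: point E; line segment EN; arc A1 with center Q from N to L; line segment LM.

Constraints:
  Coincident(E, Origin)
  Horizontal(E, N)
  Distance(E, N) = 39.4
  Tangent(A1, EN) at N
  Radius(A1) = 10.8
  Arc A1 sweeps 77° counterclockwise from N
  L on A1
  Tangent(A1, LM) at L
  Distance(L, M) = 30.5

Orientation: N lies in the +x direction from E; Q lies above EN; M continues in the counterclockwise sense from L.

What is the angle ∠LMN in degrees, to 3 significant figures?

11.5°

E is at the origin; EN is horizontal with |EN| = 39.4 and N on the +x side, so N = (39.4, 0.00). The tangent condition forces QN to be normal to EN, so Q = N + (0, 10.8) = (39.4, 10.8). On A1, N sits at bearing -90° from Q; a 77° counterclockwise sweep puts L at bearing -13°, so L = Q + 10.8·(cos -13°, sin -13°) = (49.9, 8.37). A1 meets LM tangentially, so QL is at right angles to LM, so LM runs along (−sin -13°, cos -13°); with |LM| = 30.5, M = (56.8, 38.1). Then cos ∠LMN = ML·MN / (|ML||MN|), giving 11.5°.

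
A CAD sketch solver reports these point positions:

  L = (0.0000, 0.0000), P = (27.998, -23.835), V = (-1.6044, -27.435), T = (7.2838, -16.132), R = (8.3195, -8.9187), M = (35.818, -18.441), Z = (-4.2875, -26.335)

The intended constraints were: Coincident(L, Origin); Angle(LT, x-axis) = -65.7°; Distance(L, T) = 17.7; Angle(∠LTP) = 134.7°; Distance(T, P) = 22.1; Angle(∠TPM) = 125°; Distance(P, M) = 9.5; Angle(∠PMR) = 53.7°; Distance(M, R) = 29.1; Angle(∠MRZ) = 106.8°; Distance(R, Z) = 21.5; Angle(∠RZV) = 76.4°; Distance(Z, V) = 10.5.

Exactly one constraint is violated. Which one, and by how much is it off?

Distance(Z, V) = 10.5 — off by 7.60.

L = (0.00, 0.00) ✓; LT at -65.70° ✓; |LT| = 17.70 ✓; ∠LTP = 134.7° ✓; |TP| = 22.10 ✓; ∠TPM = 125.0° ✓; |PM| = 9.500 ✓; ∠PMR = 53.70° ✓; |MR| = 29.10 ✓; ∠MRZ = 106.8° ✓; |RZ| = 21.50 ✓; ∠RZV = 76.39° ✓; |ZV| = 2.900 ✗.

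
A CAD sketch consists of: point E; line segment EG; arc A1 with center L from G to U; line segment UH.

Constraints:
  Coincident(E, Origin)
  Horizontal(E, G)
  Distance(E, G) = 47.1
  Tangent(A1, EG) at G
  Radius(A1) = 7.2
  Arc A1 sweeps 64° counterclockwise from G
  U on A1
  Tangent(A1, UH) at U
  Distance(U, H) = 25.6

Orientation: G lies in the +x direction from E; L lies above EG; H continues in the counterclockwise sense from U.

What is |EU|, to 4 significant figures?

53.72

E is at the origin; EG is horizontal with |EG| = 47.1 and G on the +x side, so G = (47.10, 0.000). The tangent condition forces LG to be normal to EG, so L = G + (0, 7.2) = (47.10, 7.200). On A1, G sits at bearing -90° from L; a 64° counterclockwise sweep puts U at bearing -26°, so U = L + 7.2·(cos -26°, sin -26°) = (53.57, 4.044). Then |EU| = |U − E| = 53.72.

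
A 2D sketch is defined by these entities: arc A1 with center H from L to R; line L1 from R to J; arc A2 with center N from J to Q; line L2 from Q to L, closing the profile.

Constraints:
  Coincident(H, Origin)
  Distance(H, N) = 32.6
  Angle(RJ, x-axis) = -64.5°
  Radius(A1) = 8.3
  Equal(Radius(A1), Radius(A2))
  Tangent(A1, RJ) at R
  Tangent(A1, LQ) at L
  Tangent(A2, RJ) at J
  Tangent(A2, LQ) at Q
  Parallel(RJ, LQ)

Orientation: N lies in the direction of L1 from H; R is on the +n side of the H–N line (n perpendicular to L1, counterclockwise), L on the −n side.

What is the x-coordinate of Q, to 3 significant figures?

6.54

Tangency of A1 to both parallel lines with radius 8.3 puts R and L at H ± 8.3·n: R = (7.49, 3.57), L = (-7.49, -3.57). Equal radii place J and Q the same way about N: J = N + 8.3·n = (21.5, -25.9), Q = N − 8.3·n = (6.54, -33.0). So Q.x = 6.54.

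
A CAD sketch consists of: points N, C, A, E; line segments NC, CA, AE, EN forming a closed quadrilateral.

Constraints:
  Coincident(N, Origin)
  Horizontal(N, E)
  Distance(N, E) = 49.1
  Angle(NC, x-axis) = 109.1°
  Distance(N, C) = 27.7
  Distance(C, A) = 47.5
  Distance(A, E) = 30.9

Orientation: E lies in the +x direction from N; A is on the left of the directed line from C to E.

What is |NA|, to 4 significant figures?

48.07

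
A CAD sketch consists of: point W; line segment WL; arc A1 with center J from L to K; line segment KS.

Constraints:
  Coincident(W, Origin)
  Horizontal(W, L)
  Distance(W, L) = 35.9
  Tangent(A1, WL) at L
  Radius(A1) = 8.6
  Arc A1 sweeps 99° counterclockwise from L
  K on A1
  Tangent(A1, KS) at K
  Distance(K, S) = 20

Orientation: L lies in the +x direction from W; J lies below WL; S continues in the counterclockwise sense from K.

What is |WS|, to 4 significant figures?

42.60

W is at the origin; W and L share the same y with |WL| = 35.9 and L on the +x side, so L = (35.90, 0.000). Tangency of A1 to WL means the radius JL is perpendicular to WL, so J = L + (0, -8.6) = (35.90, -8.600). On A1, L sits at bearing 90° from J; a 99° counterclockwise sweep puts K at bearing 189°, so K = J + 8.6·(cos 189°, sin 189°) = (27.41, -9.945). A1 meets KS tangentially, so JK is at right angles to KS, so KS runs along (−sin 189°, cos 189°); with |KS| = 20.0, S = (30.53, -29.70). Then |WS| = |S − W| = 42.60.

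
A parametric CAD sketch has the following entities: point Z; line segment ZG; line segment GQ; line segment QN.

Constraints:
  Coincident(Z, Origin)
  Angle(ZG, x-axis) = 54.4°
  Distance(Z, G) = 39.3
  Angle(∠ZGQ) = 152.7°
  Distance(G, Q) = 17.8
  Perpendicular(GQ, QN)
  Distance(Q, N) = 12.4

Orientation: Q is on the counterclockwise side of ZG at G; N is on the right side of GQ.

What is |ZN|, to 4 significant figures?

60.87

Z is at the origin; ZG runs at 54.4° with length 39.3, so G = 39.3·(cos 54.4°, sin 54.4°) = (22.88, 31.95). ∠ZGQ = 152.7°, so GQ runs at 54.4° + (180° − 152.7°) = 81.70° from the x-axis; with |GQ| = 17.8, Q = G + 17.8·(cos 81.70°, sin 81.70°) = (25.45, 49.57). The perpendicularity gives QN at right angles to GQ; with |QN| = 12.4 on the right of GQ, N = Q + 12.4·(0.9895, -0.1444) = (37.72, 47.78). Then |ZN| = |N − Z| = 60.87.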